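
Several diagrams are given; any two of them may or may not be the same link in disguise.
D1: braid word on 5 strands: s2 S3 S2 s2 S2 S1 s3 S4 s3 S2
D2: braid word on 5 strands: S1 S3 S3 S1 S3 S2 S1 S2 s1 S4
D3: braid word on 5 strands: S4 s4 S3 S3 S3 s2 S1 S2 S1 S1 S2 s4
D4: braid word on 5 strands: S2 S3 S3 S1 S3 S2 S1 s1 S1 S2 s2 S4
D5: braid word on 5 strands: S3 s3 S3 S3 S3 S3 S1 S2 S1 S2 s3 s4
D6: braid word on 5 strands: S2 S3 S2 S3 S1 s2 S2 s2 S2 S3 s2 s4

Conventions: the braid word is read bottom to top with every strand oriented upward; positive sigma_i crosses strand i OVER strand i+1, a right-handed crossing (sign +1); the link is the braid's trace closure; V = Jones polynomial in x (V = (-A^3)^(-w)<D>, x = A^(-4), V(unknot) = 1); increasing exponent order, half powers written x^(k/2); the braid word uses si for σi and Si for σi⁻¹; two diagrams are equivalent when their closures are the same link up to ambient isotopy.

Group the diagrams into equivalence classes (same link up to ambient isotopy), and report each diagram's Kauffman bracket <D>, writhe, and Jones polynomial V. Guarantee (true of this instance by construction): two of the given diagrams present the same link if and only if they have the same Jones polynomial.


equivalence classes: {D1} | {D2, D3, D4, D5} | {D6}
D1 (bracket A^-6; 10 crossings at w = -2): V = 1
V(D2) = x^-8 - 2x^-7 + x^-6 - 2x^-5 + 2x^-4 + x^-2  (w -8, c 10, <D> = A^-16 + 2A^-8 - 2A^-4 + 1 - 2A^4 + A^8)
V(D3) = x^-8 - 2x^-7 + x^-6 - 2x^-5 + 2x^-4 + x^-2  (w -6, c 12, <D> = A^-10 + 2A^-2 - 2A^2 + A^6 - 2A^10 + A^14)
V(D4) = x^-8 - 2x^-7 + x^-6 - 2x^-5 + 2x^-4 + x^-2  [12 crossings, <D> = A^-16 + 2A^-8 - 2A^-4 + 1 - 2A^4 + A^8, w = -8]
V(D5) = x^-8 - 2x^-7 + x^-6 - 2x^-5 + 2x^-4 + x^-2  [12 crossings, <D> = A^-10 + 2A^-2 - 2A^2 + A^6 - 2A^10 + A^14, w = -6]
V(D6) = -x^-4 + x^-3 + x^-1  [12 crossings, <D> = A^-8 + 1 - A^4, w = -4]
key observation: V(x) takes 3 values over 6 diagrams, fixing the grouping


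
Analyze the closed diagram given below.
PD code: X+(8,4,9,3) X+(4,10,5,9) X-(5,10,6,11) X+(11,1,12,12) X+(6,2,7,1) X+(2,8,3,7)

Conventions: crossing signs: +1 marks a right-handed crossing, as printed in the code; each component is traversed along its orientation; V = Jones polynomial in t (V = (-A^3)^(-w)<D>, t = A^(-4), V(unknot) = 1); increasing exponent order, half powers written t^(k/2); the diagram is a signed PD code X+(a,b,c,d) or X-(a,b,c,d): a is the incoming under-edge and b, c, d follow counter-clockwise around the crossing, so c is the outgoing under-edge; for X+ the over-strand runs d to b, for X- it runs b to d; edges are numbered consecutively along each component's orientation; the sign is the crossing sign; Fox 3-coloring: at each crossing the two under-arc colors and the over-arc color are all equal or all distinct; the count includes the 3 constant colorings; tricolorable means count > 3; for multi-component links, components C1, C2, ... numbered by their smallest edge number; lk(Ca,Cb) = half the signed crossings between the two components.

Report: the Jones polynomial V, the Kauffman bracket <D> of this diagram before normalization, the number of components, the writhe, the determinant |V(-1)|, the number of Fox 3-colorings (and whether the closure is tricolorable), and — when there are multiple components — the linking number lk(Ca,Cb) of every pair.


V(t) = t + t^3 - t^4
bracket: -A^-4 + 1 + A^8, w = +4
1 component, writhe +4, over 6 crossings
det 3, colorings 9 of 3^6 — tricolorable
observation: |V(-1)| = 3: so tricolorable, since 3 divides 3


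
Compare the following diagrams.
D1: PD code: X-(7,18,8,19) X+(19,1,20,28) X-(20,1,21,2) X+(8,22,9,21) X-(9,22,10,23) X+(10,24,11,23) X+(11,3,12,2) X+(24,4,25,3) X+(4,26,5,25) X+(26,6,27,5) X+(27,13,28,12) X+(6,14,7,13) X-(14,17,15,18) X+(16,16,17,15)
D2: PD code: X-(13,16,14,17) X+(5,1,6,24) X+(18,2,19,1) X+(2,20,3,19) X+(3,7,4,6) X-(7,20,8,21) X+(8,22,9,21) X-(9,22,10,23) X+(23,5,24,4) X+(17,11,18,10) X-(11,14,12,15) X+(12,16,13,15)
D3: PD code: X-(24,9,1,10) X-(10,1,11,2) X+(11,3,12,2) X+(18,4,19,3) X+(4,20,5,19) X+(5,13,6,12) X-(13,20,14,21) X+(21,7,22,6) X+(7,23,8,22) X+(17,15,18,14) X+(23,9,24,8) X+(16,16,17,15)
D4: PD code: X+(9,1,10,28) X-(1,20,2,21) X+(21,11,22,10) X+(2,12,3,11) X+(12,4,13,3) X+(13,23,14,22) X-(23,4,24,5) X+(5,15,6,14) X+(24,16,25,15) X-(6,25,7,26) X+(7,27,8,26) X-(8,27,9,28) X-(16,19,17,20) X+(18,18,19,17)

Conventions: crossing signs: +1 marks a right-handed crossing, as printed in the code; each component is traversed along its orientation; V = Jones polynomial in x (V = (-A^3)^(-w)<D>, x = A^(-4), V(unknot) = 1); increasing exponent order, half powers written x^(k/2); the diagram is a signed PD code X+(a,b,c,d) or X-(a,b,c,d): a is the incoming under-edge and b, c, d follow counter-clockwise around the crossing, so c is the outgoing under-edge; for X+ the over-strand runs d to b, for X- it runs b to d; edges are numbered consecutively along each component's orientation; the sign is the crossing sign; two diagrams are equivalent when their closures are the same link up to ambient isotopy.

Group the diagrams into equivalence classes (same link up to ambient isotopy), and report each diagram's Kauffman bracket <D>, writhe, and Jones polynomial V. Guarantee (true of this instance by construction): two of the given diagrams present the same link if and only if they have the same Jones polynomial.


classes: {D1} | {D2, D3, D4}
V(D1) = x^2 + x^4 - x^5 + x^6 - x^7  [14 crossings, <D> = -A^-10 + A^-6 - A^-2 + A^2 + A^10, w = +6]
V(D2) = x - x^2 + 2x^3 - x^4 + x^5 - x^6  [12 crossings, <D> = -A^-12 + A^-8 - A^-4 + 2 - A^4 + A^8, w = +4]
D3 (bracket -A^-6 + A^-2 - A^2 + 2A^6 - A^10 + A^14; 12 crossings at w = +6): V = x - x^2 + 2x^3 - x^4 + x^5 - x^6
D4 (bracket -A^-12 + A^-8 - A^-4 + 2 - A^4 + A^8; 14 crossings at w = +4): V = x - x^2 + 2x^3 - x^4 + x^5 - x^6
insight: comparing 4 Jones polynomials yields 2 groups


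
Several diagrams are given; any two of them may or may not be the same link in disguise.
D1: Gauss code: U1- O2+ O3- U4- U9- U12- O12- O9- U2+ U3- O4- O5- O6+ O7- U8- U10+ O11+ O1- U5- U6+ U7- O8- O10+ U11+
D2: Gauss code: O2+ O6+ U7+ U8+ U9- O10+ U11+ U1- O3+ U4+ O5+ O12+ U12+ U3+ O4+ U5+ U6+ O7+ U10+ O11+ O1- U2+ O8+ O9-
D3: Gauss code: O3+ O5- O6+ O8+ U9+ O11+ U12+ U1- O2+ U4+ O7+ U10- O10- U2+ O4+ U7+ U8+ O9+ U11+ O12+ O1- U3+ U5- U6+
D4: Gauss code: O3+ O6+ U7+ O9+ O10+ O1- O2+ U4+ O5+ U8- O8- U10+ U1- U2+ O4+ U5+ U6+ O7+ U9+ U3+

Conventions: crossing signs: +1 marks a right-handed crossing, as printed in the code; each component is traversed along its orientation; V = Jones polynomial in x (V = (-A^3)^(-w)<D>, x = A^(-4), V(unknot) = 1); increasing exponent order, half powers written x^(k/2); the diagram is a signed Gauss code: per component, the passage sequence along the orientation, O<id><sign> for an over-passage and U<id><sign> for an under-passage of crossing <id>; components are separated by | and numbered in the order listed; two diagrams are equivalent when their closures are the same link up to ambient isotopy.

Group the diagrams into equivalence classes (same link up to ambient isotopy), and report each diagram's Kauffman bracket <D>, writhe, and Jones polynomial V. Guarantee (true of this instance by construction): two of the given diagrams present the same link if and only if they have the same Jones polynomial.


classes: {D1} | {D2, D3, D4}
V(D1) = 1  [12 crossings, <D> = A^-12, w = -4]
D2 (bracket A^-8 - 2A^-4 + 1 - 2A^4 + 2A^8 + A^16; 12 crossings at w = +8): V = x^2 + 2x^4 - 2x^5 + x^6 - 2x^7 + x^8
V(D3) = x^2 + 2x^4 - 2x^5 + x^6 - 2x^7 + x^8  [12 crossings, <D> = A^-14 - 2A^-10 + A^-6 - 2A^-2 + 2A^2 + A^10, w = +6]
D4 (bracket A^-14 - 2A^-10 + A^-6 - 2A^-2 + 2A^2 + A^10; 10 crossings at w = +6): V = x^2 + 2x^4 - 2x^5 + x^6 - 2x^7 + x^8
insight: comparing 4 Jones polynomials yields 2 groups


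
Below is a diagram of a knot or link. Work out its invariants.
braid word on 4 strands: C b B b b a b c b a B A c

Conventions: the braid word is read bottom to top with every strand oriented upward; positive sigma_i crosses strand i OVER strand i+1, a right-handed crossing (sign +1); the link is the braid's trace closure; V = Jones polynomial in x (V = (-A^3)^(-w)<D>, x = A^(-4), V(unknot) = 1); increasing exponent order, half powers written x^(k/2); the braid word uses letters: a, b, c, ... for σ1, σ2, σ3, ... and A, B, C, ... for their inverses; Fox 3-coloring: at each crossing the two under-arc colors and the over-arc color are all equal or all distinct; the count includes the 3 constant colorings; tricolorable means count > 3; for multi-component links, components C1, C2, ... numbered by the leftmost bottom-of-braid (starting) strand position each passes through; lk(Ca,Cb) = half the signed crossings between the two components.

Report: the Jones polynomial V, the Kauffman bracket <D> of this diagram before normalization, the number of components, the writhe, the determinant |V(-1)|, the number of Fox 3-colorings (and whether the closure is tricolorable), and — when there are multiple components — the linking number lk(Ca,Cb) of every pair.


V(x) = x + x^3 - x^4
bracket: A^-1 - A^3 - A^11, w = +5
1 component, writhe +5, over 13 crossings
det 3, colorings 9 of 3^13 — tricolorable
observation: the span of V is 3, forcing >= 3 crossings in any diagram


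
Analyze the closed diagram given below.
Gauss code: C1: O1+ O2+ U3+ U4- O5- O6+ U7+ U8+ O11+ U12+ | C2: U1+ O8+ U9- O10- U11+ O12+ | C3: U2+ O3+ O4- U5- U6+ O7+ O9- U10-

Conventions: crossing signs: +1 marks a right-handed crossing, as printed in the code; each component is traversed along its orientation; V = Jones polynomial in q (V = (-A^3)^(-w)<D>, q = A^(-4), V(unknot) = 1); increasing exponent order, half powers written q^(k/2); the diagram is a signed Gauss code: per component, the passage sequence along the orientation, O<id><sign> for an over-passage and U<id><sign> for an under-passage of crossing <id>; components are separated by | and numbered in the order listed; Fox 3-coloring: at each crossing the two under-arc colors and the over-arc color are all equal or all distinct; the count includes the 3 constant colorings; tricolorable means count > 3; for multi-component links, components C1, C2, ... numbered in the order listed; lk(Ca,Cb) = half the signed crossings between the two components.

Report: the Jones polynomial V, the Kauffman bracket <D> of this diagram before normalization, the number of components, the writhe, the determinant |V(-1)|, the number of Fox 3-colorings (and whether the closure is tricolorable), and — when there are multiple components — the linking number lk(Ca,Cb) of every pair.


V = 2q - q^2 + 3q^3 - 2q^4 + 2q^5 - q^6 + q^7
<D> = A^-16 - A^-12 + 2A^-8 - 2A^-4 + 3 - A^4 + 2A^8 (w = +4)
3 components over 12 crossings, w = +4
lk(C1,C2): +2
lk(C1,C3) = +1
linking number lk(C2,C3) = -1
9 Fox colorings among 3^12, |V(-1)| = 12: tricolorable
why: |V(-1)| = 12: so tricolorable, since 3 divides 12


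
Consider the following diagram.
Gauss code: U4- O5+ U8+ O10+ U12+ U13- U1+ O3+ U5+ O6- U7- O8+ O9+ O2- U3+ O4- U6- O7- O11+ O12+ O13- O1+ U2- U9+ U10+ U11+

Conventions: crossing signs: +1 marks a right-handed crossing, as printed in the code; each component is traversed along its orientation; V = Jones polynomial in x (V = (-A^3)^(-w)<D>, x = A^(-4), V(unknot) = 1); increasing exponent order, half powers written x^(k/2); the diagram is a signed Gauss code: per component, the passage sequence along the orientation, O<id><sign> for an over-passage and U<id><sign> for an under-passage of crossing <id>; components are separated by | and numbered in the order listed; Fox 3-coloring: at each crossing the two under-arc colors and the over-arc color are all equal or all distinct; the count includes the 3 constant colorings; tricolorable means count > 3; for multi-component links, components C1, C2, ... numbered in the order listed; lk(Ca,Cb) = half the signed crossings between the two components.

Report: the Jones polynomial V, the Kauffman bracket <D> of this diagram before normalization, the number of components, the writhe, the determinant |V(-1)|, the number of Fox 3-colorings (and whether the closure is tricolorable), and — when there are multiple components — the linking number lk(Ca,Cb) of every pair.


Jones polynomial: V(x) = -x^-1 + 2 - x + 2x^2 - x^3 + x^4 - x^5
<D> = A^-11 - A^-7 + A^-3 - 2A + A^5 - 2A^9 + A^13; writhe +3
components 1, writhe +3 (13 crossings)
3-colorings: 9 of 3^13, det 9 — tricolorable
note: the span of V is 6, forcing >= 6 crossings in any diagram


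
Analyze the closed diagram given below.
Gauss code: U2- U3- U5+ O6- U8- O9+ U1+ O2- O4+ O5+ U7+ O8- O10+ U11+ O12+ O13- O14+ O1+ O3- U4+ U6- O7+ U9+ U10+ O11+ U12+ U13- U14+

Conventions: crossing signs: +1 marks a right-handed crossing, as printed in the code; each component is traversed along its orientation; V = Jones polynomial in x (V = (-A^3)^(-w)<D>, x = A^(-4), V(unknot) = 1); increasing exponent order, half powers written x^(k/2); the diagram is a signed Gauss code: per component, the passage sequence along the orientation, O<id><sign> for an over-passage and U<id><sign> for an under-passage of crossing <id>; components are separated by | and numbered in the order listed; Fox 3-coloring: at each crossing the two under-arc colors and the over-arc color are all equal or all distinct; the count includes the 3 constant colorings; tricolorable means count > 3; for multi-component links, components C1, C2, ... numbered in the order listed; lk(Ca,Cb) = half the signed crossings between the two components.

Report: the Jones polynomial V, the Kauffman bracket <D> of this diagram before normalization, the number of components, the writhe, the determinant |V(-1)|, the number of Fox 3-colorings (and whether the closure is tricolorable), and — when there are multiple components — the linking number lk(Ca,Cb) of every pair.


V(x) = -1 + 4x - 5x^2 + 7x^3 - 7x^4 + 6x^5 - 5x^6 + 3x^7 - x^8
bracket: -A^-20 + 3A^-16 - 5A^-12 + 6A^-8 - 7A^-4 + 7 - 5A^4 + 4A^8 - A^12, w = +4
1 component, writhe +4, over 14 crossings
det 39, colorings 9 of 3^14 — tricolorable
observation: w = +4 shifts under R1 moves; the (-A^3)^(-4) factor cancels that in V


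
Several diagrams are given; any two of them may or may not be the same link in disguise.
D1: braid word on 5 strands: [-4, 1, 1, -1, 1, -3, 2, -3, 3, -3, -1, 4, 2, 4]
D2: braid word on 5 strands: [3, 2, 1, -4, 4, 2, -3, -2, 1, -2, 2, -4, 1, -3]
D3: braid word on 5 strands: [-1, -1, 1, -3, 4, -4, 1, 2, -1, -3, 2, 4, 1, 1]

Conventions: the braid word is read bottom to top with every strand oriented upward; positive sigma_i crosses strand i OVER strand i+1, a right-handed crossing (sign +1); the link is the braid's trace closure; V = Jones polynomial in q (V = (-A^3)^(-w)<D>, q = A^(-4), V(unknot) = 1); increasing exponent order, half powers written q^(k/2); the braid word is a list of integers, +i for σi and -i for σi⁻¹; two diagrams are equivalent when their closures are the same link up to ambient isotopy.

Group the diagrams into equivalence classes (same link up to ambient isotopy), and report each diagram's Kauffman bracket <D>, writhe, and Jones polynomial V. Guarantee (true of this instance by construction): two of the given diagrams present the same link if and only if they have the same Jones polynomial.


classes: {D1, D3} | {D2}
V(D1) = q^-2 - q^-1 + 2 - 2q + q^2 - q^3 + q^4  [14 crossings, <D> = A^-10 - A^-6 + A^-2 - 2A^2 + 2A^6 - A^10 + A^14, w = +2]
V(D2) = q + q^3 - q^4  (w +2, c 14, <D> = -A^-10 + A^-6 + A^2)
V(D3) = q^-2 - q^-1 + 2 - 2q + q^2 - q^3 + q^4  [14 crossings, <D> = A^-10 - A^-6 + A^-2 - 2A^2 + 2A^6 - A^10 + A^14, w = +2]
note: 2 classes among 3 diagrams; unequal V(q) rules out equality


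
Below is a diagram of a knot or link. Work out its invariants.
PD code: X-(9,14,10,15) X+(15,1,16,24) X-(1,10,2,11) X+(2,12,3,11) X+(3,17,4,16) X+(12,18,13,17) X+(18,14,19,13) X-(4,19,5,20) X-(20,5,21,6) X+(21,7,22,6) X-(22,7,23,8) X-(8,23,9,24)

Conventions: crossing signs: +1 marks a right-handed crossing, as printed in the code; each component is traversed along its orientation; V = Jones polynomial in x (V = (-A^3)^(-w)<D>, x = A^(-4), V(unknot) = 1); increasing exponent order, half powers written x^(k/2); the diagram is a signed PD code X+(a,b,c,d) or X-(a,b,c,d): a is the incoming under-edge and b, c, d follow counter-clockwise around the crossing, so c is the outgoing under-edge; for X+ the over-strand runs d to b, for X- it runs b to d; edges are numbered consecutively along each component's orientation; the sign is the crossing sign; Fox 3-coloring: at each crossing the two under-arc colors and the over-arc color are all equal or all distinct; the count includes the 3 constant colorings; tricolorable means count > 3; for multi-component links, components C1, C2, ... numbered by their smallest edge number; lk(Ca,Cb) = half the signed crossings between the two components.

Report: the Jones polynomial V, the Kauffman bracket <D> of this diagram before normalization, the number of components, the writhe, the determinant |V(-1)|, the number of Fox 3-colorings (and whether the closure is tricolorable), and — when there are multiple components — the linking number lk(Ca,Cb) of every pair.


V = -x^-3 + 2x^-2 - 2x^-1 + 3 - 2x + 2x^2 - x^3
<D> = -A^-12 + 2A^-8 - 2A^-4 + 3 - 2A^4 + 2A^8 - A^12 (w = 0)
1 component over 12 crossings, w = 0
3 Fox colorings among 3^12, |V(-1)| = 13: not tricolorable
why: V spans 6 powers of x: at least 6 crossings in any diagram


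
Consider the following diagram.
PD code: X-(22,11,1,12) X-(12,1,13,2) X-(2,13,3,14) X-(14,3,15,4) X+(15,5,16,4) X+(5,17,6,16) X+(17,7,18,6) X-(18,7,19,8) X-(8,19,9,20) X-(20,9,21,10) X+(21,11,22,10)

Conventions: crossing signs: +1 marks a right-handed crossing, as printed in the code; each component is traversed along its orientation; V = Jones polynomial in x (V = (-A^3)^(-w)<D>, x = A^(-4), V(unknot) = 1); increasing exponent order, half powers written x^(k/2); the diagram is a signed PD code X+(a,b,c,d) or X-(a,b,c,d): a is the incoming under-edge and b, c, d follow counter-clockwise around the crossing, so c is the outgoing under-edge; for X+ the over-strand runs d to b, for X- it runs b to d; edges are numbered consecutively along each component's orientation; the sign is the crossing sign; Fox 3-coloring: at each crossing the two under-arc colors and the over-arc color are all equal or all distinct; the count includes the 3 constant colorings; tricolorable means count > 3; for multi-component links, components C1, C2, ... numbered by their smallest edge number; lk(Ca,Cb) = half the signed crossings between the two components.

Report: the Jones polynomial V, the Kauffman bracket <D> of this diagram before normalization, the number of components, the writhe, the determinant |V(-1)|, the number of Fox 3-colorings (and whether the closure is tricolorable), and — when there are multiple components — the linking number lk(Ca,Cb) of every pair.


V = -x^-4 + x^-3 + x^-1
<D> = -A^-5 - A^3 + A^7 (w = -3)
1 component over 11 crossings, w = -3
9 Fox colorings among 3^11, |V(-1)| = 3: tricolorable
why: V spans 3 powers of x: at least 3 crossings in any diagram


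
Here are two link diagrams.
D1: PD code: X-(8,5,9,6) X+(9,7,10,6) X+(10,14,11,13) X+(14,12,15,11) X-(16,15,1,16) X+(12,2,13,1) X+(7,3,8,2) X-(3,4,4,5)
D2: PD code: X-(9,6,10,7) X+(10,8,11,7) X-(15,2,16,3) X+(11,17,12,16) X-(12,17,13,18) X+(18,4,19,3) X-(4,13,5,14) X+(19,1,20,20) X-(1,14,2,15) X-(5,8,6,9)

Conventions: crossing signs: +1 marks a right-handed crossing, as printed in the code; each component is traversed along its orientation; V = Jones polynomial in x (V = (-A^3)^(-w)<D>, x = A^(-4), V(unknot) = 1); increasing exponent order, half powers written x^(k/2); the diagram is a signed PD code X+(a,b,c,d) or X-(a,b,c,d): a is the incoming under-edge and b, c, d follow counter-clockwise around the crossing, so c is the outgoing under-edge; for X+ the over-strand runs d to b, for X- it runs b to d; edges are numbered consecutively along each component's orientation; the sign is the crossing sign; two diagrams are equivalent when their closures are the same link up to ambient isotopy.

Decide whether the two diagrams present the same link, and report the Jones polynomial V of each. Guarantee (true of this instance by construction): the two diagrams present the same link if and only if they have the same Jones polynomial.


equivalent: no
V(D1) = x + x^3 - x^4  (w +2, c 8, <D> = -A^-10 + A^-6 + A^2)
D2 (bracket A^-6; 10 crossings at w = -2): V = 1
why: comparing 2 Jones polynomials yields 2 groups


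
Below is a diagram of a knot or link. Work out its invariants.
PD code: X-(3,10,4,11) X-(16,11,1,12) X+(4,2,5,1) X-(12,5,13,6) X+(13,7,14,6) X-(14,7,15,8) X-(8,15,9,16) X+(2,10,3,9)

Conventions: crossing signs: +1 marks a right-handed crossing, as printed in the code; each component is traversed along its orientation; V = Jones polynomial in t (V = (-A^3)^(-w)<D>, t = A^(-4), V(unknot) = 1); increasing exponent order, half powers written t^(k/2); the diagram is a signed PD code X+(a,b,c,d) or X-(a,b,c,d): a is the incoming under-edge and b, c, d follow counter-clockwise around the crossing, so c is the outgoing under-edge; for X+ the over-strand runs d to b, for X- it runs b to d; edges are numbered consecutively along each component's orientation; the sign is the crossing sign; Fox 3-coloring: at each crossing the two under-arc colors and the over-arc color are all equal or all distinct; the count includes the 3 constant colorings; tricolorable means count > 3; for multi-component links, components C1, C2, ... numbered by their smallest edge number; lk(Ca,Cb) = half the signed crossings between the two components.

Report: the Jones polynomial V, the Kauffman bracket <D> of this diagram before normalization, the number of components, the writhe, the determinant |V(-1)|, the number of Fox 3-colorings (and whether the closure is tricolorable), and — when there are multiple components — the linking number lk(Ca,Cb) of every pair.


Jones polynomial: V(t) = -t^-4 + t^-3 + t^-1
<D> = A^-2 + A^6 - A^10; writhe -2
components 1, writhe -2 (8 crossings)
3-colorings: 9 of 3^8, det 3 — tricolorable
note: |V(-1)| = 3: so tricolorable, since 3 divides 3


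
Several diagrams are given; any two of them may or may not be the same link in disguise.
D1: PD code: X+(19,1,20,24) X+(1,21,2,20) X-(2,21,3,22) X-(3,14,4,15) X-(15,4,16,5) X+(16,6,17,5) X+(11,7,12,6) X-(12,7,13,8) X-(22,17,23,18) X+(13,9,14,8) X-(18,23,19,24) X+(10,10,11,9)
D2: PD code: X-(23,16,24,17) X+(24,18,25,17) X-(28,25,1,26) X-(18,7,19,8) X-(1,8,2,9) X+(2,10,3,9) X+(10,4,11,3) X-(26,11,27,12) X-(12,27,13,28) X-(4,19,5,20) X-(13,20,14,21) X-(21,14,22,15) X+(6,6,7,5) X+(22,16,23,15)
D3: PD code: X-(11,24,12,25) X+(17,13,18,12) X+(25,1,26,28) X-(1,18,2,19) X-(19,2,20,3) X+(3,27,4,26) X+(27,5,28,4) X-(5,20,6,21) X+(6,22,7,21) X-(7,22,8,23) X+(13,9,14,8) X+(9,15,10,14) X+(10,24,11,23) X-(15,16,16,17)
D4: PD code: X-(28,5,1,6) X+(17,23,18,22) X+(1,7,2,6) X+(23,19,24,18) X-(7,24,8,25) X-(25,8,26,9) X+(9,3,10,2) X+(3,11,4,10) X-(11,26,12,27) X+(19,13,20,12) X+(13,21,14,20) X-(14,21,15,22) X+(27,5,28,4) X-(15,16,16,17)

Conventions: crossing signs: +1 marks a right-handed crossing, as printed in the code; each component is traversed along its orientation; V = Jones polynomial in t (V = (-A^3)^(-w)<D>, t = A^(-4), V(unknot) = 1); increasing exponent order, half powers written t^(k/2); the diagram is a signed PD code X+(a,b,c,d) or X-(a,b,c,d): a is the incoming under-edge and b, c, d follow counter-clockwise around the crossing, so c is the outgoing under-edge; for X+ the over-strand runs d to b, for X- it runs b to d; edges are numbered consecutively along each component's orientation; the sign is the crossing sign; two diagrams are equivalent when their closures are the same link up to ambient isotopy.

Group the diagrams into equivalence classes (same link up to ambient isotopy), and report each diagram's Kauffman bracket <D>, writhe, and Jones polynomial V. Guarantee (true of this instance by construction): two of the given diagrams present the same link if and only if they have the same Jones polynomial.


grouping into links: {D1} | {D2} | {D3, D4}
V(D1) = 1  (w 0, c 12, <D> = 1)
D2 (bracket A^-8 - A^-4 + 2 - A^4 + A^8 - A^12; 14 crossings at w = -4): V = -t^-6 + t^-5 - t^-4 + 2t^-3 - t^-2 + t^-1
V(D3) = -t^-2 + 2t^-1 - 3 + 6t - 6t^2 + 7t^3 - 6t^4 + 4t^5 - 3t^6 + t^7  (w +2, c 14, <D> = A^-22 - 3A^-18 + 4A^-14 - 6A^-10 + 7A^-6 - 6A^-2 + 6A^2 - 3A^6 + 2A^10 - A^14)
V(D4) = -t^-2 + 2t^-1 - 3 + 6t - 6t^2 + 7t^3 - 6t^4 + 4t^5 - 3t^6 + t^7  [14 crossings, <D> = A^-22 - 3A^-18 + 4A^-14 - 6A^-10 + 7A^-6 - 6A^-2 + 6A^2 - 3A^6 + 2A^10 - A^14, w = +2]
why: 3 values of V(t) split the 4 diagrams


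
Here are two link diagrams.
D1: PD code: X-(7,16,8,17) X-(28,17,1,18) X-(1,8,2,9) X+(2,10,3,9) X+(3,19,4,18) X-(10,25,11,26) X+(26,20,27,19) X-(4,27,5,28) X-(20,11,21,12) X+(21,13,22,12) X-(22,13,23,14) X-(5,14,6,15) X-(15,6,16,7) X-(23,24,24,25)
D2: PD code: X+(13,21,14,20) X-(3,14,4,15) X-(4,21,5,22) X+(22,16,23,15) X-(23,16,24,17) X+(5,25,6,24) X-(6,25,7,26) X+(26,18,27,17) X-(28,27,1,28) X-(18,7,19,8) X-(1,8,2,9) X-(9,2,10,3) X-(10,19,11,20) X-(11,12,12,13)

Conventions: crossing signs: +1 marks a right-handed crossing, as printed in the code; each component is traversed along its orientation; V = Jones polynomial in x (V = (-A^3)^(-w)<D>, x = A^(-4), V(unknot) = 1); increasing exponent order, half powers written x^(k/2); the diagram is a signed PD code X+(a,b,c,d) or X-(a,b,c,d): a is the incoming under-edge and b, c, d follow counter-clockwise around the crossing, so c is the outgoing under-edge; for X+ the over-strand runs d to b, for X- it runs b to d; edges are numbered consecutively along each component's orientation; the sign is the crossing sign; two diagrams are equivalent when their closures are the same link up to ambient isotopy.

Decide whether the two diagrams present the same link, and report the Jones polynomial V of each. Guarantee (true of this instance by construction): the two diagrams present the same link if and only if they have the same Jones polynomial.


equivalent: yes
D1 (bracket A^-14 - A^-10 + 2A^-6 - A^-2 + A^2 - A^6; 14 crossings at w = -6): V = -x^-6 + x^-5 - x^-4 + 2x^-3 - x^-2 + x^-1
D2 (bracket A^-14 - A^-10 + 2A^-6 - A^-2 + A^2 - A^6; 14 crossings at w = -6): V = -x^-6 + x^-5 - x^-4 + 2x^-3 - x^-2 + x^-1
key observation: from 14 to 14 crossings by R-moves: one link, two diagrams


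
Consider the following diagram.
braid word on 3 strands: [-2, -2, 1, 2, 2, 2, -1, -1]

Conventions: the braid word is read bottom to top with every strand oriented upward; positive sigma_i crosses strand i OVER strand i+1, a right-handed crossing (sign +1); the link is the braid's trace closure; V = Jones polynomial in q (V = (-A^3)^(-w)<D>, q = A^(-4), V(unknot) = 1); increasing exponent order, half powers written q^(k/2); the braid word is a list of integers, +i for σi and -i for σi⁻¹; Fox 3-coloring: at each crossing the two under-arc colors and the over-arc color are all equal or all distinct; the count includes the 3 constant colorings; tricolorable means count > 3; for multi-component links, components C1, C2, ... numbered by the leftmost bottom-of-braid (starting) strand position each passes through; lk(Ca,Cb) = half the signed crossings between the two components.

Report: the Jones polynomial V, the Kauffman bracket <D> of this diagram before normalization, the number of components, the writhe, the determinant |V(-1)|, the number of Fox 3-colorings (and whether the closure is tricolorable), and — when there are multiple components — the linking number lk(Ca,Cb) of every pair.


Jones polynomial: V(q) = -q^-3 + 2q^-2 - 2q^-1 + 3 - 2q + 2q^2 - q^3
<D> = -A^-12 + 2A^-8 - 2A^-4 + 3 - 2A^4 + 2A^8 - A^12; writhe 0
components 1, writhe 0 (8 crossings)
3-colorings: 3 of 3^8, det 13 — not tricolorable
note: the span of V is 6, forcing >= 6 crossings in any diagram


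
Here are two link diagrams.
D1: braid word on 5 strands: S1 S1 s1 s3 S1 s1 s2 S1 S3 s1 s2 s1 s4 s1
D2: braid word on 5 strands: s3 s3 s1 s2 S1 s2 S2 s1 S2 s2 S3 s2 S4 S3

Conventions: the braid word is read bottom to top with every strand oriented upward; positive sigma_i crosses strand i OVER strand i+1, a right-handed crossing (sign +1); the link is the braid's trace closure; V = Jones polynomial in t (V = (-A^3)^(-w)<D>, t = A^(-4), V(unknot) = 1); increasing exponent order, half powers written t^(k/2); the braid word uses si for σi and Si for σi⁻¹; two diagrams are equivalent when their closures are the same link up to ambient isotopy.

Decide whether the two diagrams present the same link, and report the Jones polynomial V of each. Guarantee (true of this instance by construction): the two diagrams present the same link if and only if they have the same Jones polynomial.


same link: yes
V(D1) = 1  [14 crossings, <D> = A^12, w = +4]
D2 (bracket A^6; 14 crossings at w = +2): V = 1
note: all 2 diagrams share one V(t), hence one class


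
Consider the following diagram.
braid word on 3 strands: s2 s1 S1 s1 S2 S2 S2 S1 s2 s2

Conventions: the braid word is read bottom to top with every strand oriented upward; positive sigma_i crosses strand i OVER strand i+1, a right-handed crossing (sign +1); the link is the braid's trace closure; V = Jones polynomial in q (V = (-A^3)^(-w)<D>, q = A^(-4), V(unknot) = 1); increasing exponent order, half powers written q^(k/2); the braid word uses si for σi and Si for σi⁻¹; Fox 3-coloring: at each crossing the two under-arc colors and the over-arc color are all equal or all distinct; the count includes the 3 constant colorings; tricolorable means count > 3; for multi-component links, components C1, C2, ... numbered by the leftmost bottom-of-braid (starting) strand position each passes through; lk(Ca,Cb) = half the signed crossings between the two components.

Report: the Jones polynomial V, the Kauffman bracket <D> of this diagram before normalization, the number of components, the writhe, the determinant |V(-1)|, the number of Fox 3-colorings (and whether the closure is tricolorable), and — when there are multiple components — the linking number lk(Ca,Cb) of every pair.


V = -q^-3 + q^-2 - q^-1 + 3 - q + q^2 - q^3
<D> = -A^-12 + A^-8 - A^-4 + 3 - A^4 + A^8 - A^12 (w = 0)
1 component over 10 crossings, w = 0
27 Fox colorings among 3^10, |V(-1)| = 9: tricolorable
why: the span of V is 6, forcing >= 6 crossings in any diagram


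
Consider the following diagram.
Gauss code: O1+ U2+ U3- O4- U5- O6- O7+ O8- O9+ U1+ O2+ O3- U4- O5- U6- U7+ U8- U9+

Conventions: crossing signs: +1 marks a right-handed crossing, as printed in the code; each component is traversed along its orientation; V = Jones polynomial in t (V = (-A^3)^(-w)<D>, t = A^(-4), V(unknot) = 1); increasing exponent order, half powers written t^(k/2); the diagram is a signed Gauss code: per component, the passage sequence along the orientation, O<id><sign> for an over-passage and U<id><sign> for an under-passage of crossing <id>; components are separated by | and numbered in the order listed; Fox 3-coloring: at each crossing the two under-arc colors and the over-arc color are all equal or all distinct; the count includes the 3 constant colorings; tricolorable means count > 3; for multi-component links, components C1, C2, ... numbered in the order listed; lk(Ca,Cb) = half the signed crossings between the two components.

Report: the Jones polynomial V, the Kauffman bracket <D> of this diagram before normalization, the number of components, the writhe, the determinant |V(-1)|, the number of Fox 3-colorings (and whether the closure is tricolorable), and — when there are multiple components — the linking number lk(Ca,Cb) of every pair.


Jones polynomial: V(t) = 1
<D> = -A^-3; writhe -1
components 1, writhe -1 (9 crossings)
3-colorings: 3 of 3^9, det 1 — not tricolorable
note: det 1 = |V(-1)|; not divisible by 3, so not tricolorable


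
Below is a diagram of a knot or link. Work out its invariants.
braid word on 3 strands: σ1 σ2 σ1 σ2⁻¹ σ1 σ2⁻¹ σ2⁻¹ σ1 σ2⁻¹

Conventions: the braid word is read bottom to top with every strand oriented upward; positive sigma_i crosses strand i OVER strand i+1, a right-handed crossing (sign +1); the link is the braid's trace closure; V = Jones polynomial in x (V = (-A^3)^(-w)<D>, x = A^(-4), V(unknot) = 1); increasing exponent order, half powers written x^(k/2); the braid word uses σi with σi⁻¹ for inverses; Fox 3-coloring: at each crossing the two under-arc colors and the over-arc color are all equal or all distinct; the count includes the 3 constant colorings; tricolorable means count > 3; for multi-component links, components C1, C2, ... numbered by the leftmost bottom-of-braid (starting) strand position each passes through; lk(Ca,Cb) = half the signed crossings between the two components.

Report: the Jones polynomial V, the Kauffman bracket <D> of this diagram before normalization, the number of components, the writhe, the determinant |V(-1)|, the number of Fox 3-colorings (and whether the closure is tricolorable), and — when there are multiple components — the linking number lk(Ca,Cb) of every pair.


V = -x^(-3/2) - 2x^(1/2) + x^(3/2) - x^(5/2) + x^(7/2)
<D> = -A^-11 + A^-7 - A^-3 + 2A + A^9 (w = +1)
2 components over 9 crossings, w = +1
lk(C1,C2): -1
9 Fox colorings among 3^9, |V(-1)| = 6: tricolorable
why: summing lk over 1 pair gives -1


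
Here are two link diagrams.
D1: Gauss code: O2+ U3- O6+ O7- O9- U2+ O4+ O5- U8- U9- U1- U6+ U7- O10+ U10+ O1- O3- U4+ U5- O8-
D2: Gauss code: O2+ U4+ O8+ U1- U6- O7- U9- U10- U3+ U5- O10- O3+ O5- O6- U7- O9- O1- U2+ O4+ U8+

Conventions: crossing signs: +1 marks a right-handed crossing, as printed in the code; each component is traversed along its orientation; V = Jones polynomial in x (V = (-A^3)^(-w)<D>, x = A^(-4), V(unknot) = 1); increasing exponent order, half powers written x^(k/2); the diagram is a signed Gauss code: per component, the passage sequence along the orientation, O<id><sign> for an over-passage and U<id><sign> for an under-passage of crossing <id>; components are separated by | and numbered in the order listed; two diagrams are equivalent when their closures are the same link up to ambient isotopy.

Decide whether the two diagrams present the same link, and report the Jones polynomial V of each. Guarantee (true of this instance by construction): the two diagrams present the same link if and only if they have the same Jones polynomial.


equivalent: no
D1 (bracket A^-6; 10 crossings at w = -2): V = 1
V(D2) = -x^-3 + x^-2 - x^-1 + 3 - x + x^2 - x^3  (w -2, c 10, <D> = -A^-18 + A^-14 - A^-10 + 3A^-6 - A^-2 + A^2 - A^6)
key observation: V(x) takes 2 values over 2 diagrams, fixing the grouping


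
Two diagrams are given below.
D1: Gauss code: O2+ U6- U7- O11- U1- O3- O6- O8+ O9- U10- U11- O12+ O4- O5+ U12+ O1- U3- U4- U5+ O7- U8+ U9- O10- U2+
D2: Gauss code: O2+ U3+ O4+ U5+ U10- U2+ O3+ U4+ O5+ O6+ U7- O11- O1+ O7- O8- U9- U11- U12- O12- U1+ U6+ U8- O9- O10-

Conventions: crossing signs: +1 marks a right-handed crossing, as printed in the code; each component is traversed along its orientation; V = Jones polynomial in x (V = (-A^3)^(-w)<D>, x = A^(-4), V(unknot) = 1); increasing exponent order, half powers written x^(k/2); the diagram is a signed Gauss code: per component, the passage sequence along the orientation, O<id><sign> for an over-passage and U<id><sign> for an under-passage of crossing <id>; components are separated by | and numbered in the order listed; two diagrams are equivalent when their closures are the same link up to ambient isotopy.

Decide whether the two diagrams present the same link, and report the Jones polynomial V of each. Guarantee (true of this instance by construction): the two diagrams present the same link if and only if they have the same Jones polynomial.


equivalent: no
D1 (bracket A^-4 + A^4 - A^8 + A^12 - A^16; 12 crossings at w = -4): V = -x^-7 + x^-6 - x^-5 + x^-4 + x^-2
V(D2) = x + x^3 - x^4  (w 0, c 12, <D> = -A^-16 + A^-12 + A^-4)
key observation: V(x) takes 2 values over 2 diagrams, fixing the grouping


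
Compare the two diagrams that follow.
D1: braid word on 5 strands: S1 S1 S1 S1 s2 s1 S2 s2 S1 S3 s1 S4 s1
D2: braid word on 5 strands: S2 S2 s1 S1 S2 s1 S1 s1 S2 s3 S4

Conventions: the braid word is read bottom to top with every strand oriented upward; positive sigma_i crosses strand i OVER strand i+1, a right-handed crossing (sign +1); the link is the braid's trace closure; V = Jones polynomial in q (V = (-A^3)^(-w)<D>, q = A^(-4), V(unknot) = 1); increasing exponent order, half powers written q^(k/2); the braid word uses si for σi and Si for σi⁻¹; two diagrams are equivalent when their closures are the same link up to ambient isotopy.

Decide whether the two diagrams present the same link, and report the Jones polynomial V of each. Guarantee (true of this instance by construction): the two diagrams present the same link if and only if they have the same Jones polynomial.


same link: no
V(D1) = -q^(-5/2) - q^(-1/2)  [13 crossings, <D> = A^-7 + A, w = -3]
V(D2) = -q^(-11/2) + q^(-9/2) - q^(-7/2) - q^(-3/2)  [11 crossings, <D> = A^-3 + A^5 - A^9 + A^13, w = -3]
insight: V(q) takes 2 values over 2 diagrams, fixing the grouping


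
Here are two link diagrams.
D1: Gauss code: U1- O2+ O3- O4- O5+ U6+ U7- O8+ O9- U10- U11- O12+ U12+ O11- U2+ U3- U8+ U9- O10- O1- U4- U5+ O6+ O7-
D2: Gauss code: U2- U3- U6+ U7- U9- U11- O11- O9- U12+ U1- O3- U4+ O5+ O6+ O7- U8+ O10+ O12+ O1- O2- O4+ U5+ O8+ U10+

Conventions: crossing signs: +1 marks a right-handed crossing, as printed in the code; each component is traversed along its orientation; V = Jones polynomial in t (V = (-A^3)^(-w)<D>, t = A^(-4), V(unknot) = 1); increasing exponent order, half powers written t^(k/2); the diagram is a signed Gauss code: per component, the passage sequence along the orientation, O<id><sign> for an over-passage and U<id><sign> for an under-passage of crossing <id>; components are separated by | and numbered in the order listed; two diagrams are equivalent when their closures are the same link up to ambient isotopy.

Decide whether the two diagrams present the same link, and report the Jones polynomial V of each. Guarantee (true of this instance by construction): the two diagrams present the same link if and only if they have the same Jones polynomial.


same link: no
V(D1) = 1  [12 crossings, <D> = A^-6, w = -2]
V(D2) = t + t^3 - t^4  [12 crossings, <D> = -A^-16 + A^-12 + A^-4, w = 0]
insight: 2 classes among 2 diagrams; unequal V(t) rules out equality


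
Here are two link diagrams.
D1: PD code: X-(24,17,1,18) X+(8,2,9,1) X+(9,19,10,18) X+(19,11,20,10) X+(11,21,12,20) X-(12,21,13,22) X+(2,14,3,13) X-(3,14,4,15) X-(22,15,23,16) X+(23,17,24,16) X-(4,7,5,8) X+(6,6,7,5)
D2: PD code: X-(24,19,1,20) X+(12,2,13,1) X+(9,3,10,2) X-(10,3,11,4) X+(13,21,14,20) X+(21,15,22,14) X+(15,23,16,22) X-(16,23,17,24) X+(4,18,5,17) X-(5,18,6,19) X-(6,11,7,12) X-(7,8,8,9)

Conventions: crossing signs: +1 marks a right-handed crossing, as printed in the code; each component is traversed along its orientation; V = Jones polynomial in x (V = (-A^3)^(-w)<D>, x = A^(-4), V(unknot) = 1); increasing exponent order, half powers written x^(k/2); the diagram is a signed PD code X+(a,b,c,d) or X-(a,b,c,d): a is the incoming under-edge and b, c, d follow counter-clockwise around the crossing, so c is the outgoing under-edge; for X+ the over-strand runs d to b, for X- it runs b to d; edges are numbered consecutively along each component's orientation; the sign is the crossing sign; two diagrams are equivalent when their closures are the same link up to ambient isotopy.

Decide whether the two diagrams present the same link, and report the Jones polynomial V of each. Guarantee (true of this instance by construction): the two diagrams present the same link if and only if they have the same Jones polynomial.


same link: yes
V(D1) = 1  [12 crossings, <D> = A^6, w = +2]
D2 (bracket 1; 12 crossings at w = 0): V = 1
note: from 12 to 12 crossings by R-moves: one link, two diagrams


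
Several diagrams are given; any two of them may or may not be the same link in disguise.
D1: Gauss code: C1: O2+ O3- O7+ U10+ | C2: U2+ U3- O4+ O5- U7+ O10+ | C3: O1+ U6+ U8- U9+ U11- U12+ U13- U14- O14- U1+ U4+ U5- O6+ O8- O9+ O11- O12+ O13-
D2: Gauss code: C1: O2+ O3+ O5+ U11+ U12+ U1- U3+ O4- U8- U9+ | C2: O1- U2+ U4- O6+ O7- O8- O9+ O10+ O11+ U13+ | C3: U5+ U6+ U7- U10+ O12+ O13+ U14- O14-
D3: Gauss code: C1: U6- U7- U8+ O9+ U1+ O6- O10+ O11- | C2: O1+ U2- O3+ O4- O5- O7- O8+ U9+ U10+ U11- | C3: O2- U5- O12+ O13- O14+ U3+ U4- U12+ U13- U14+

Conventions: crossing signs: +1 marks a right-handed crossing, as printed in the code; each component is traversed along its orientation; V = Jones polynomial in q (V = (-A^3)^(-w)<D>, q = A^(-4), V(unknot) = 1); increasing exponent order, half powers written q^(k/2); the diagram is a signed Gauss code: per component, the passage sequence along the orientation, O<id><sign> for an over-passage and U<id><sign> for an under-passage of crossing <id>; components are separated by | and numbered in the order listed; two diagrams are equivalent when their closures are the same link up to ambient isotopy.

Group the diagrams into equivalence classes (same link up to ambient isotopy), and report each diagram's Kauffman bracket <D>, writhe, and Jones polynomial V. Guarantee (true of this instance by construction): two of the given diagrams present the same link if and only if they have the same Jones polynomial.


grouping into links: {D1} | {D2} | {D3}
V(D1) = 1 + q + q^2 + q^3  (w +2, c 14, <D> = A^-6 + A^-2 + A^2 + A^6)
V(D2) = q + 2q^3 + q^5  (w +4, c 14, <D> = A^-8 + 2 + A^8)
V(D3) = q^-2 + 2 + q^2  (w 0, c 14, <D> = A^-8 + 2 + A^8)
key observation: comparing 3 Jones polynomials yields 3 groups
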